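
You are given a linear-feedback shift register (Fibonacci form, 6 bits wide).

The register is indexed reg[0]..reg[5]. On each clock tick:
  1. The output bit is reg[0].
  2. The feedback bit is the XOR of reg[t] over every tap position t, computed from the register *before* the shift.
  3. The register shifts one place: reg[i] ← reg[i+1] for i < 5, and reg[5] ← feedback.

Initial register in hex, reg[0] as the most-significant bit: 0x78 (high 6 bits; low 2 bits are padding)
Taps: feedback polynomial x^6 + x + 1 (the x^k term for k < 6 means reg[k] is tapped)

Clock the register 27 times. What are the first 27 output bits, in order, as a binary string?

tick  register→output (feedback)
  0  011110→0 (1)
  1  111101→1 (0)
  2  111010→1 (0)
  3  110100→1 (0)
  4  101000→1 (1)
  5  010001→0 (1)
  6  100011→1 (1)
  7  000111→0 (0)
  8  001110→0 (0)
  9  011100→0 (1)
 10  111001→1 (0)
 11  110010→1 (0)
 12  100100→1 (1)
 13  001001→0 (0)
 14  010010→0 (1)
 15  100101→1 (1)
 16  001011→0 (0)
 17  010110→0 (1)
 18  101101→1 (1)
 19  011011→0 (1)
 20  110111→1 (0)
 21  101110→1 (1)
 22  011101→0 (1)
 23  111011→1 (0)
 24  110110→1 (0)
 25  101100→1 (1)
 26  011001→0 (1)

011110100011100100101101110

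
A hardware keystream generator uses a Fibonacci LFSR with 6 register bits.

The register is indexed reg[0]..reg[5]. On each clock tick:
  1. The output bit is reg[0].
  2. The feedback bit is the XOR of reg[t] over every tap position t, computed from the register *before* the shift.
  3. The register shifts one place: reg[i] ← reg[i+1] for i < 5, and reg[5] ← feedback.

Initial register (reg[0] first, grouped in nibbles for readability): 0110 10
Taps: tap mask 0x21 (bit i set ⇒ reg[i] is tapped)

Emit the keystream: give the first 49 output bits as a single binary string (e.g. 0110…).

0110100100111000101111001010001100001000001111110

step | reg (before) | out | fb
   0 | 011010 | 0 | 0
   1 | 110100 | 1 | 1
   2 | 101001 | 1 | 0
   3 | 010010 | 0 | 0
   4 | 100100 | 1 | 1
   5 | 001001 | 0 | 1
   6 | 010011 | 0 | 1
   7 | 100111 | 1 | 0
   8 | 001110 | 0 | 0
   9 | 011100 | 0 | 0
  10 | 111000 | 1 | 1
  11 | 110001 | 1 | 0
  12 | 100010 | 1 | 1
  13 | 000101 | 0 | 1
  14 | 001011 | 0 | 1
  15 | 010111 | 0 | 1
  16 | 101111 | 1 | 0
  17 | 011110 | 0 | 0
  18 | 111100 | 1 | 1
  19 | 111001 | 1 | 0
  20 | 110010 | 1 | 1
  21 | 100101 | 1 | 0
  22 | 001010 | 0 | 0
  23 | 010100 | 0 | 0
  24 | 101000 | 1 | 1
  25 | 010001 | 0 | 1
  26 | 100011 | 1 | 0
  27 | 000110 | 0 | 0
  28 | 001100 | 0 | 0
  29 | 011000 | 0 | 0
  30 | 110000 | 1 | 1
  31 | 100001 | 1 | 0
  32 | 000010 | 0 | 0
  33 | 000100 | 0 | 0
  34 | 001000 | 0 | 0
  35 | 010000 | 0 | 0
  36 | 100000 | 1 | 1
  37 | 000001 | 0 | 1
  38 | 000011 | 0 | 1
  39 | 000111 | 0 | 1
  40 | 001111 | 0 | 1
  41 | 011111 | 0 | 1
  42 | 111111 | 1 | 0
  43 | 111110 | 1 | 1
  44 | 111101 | 1 | 0
  45 | 111010 | 1 | 1
  46 | 110101 | 1 | 0
  47 | 101010 | 1 | 1
  48 | 010101 | 0 | 1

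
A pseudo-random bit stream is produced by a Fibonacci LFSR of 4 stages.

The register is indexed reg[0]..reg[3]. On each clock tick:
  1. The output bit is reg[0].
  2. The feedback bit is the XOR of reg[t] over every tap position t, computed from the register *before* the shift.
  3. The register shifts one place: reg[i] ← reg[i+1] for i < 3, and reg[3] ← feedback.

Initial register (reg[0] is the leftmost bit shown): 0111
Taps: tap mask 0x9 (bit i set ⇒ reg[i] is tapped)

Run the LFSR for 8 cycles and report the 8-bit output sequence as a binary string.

01111010

tick  register→output (feedback)
  0  0111→0 (1)
  1  1111→1 (0)
  2  1110→1 (1)
  3  1101→1 (0)
  4  1010→1 (1)
  5  0101→0 (1)
  6  1011→1 (0)
  7  0110→0 (0)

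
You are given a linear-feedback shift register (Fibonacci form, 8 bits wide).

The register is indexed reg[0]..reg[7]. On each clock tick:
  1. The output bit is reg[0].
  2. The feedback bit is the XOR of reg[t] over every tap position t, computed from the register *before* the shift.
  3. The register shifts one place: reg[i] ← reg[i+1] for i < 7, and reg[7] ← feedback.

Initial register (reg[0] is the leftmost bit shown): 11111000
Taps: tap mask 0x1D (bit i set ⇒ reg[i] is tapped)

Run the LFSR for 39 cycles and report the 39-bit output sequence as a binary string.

k : reg_k → out_k, fb_k
0: 11111000 → 1, fb=0
1: 11110000 → 1, fb=1
2: 11100001 → 1, fb=0
3: 11000010 → 1, fb=1
4: 10000101 → 1, fb=1
5: 00001011 → 0, fb=1
6: 00010111 → 0, fb=1
7: 00101111 → 0, fb=0
8: 01011110 → 0, fb=0
9: 10111100 → 1, fb=0
10: 01111000 → 0, fb=1
11: 11110001 → 1, fb=1
12: 11100011 → 1, fb=0
13: 11000110 → 1, fb=1
14: 10001101 → 1, fb=0
15: 00011010 → 0, fb=0
16: 00110100 → 0, fb=0
17: 01101000 → 0, fb=0
18: 11010000 → 1, fb=0
19: 10100000 → 1, fb=0
20: 01000000 → 0, fb=0
21: 10000000 → 1, fb=1
22: 00000001 → 0, fb=0
23: 00000010 → 0, fb=0
24: 00000100 → 0, fb=0
25: 00001000 → 0, fb=1
26: 00010001 → 0, fb=1
27: 00100011 → 0, fb=1
28: 01000111 → 0, fb=0
29: 10001110 → 1, fb=0
30: 00011100 → 0, fb=0
31: 00111000 → 0, fb=1
32: 01110001 → 0, fb=0
33: 11100010 → 1, fb=0
34: 11000100 → 1, fb=1
35: 10001001 → 1, fb=0
36: 00010010 → 0, fb=1
37: 00100101 → 0, fb=1
38: 01001011 → 0, fb=1

111110000101111000110100000001000111000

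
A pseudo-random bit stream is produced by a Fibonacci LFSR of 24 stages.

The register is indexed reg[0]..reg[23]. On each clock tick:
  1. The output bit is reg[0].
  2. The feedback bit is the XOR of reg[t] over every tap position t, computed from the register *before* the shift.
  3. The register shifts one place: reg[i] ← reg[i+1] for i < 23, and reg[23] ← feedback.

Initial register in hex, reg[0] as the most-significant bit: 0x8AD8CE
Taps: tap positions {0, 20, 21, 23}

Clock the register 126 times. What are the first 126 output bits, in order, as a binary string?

tick  register→output (feedback)
  0  100010101101100011001110→1 (1)
  1  000101011011000110011101→0 (1)
  2  001010110110001100111011→0 (0)
  3  010101101100011001110110→0 (1)
  4  101011011000110011101101→1 (0)
  5  010110110001100111011010→0 (1)
  6  101101100011001110110101→1 (1)
  7  011011000110011101101011→0 (0)
  8  110110001100111011010110→1 (0)
  9  101100011001110110101100→1 (1)
 10  011000110011101101011001→0 (0)
 11  110001100111011010110010→1 (1)
 12  100011001110110101100101→1 (1)
 13  000110011101101011001011→0 (0)
 14  001100111011010110010110→0 (1)
 15  011001110110101100101101→0 (1)
 16  110011101101011001011011→1 (1)
 17  100111011010110010110111→1 (1)
 18  001110110101100101101111→0 (1)
 19  011101101011001011011111→0 (1)
 20  111011010110010110111111→1 (0)
 21  110110101100101101111110→1 (1)
 22  101101011001011011111101→1 (0)
 23  011010110010110111111010→0 (1)
 24  110101100101101111110101→1 (1)
 25  101011001011011111101011→1 (1)
 26  010110010110111111010111→0 (0)
 27  101100101101111110101110→1 (1)
 28  011001011011111101011101→0 (1)
 29  110010110111111010111011→1 (1)
 30  100101101111110101110111→1 (1)
 31  001011011111101011101111→0 (1)
 32  010110111111010111011111→0 (1)
 33  101101111110101110111111→1 (0)
 34  011011111101011101111110→0 (0)
 35  110111111010111011111100→1 (1)
 36  101111110101110111111001→1 (1)
 37  011111101011101111110011→0 (1)
 38  111111010111011111100111→1 (1)
 39  111110101110111111001111→1 (0)
 40  111101011101111110011110→1 (1)
 41  111010111011111100111101→1 (0)
 42  110101110111111001111010→1 (0)
 43  101011101111110011110100→1 (0)
 44  010111011111100111101000→0 (1)
 45  101110111111001111010001→1 (0)
 46  011101111110011110100010→0 (0)
 47  111011111100111101000100→1 (0)
 48  110111111001111010001000→1 (0)
 49  101111110011110100010000→1 (1)
 50  011111100111101000100001→0 (1)
 51  111111001111010001000011→1 (0)
 52  111110011110100010000110→1 (0)
 53  111100111101000100001100→1 (1)
 54  111001111010001000011001→1 (1)
 55  110011110100010000110011→1 (0)
 56  100111101000100001100110→1 (0)
 57  001111010001000011001100→0 (0)
 58  011110100010000110011000→0 (1)
 59  111101000100001100110001→1 (0)
 60  111010001000011001100010→1 (1)
 61  110100010000110011000101→1 (1)
 62  101000100001100110001011→1 (1)
 63  010001000011001100010111→0 (0)
 64  100010000110011000101110→1 (1)
 65  000100001100110001011101→0 (1)
 66  001000011001100010111011→0 (0)
 67  010000110011000101110110→0 (1)
 68  100001100110001011101101→1 (0)
 69  000011001100010111011010→0 (1)
 70  000110011000101110110101→0 (0)
 71  001100110001011101101010→0 (1)
 72  011001100010111011010101→0 (0)
 73  110011000101110110101010→1 (0)
 74  100110001011101101010100→1 (0)
 75  001100010111011010101000→0 (1)
 76  011000101110110101010001→0 (1)
 77  110001011101101010100011→1 (0)
 78  100010111011010101000110→1 (0)
 79  000101110110101010001100→0 (0)
 80  001011101101010100011000→0 (1)
 81  010111011010101000110001→0 (1)
 82  101110110101010001100011→1 (0)
 83  011101101010100011000110→0 (1)
 84  111011010101000110001101→1 (0)
 85  110110101010001100011010→1 (0)
 86  101101010100011000110100→1 (0)
 87  011010101000110001101000→0 (1)
 88  110101010001100011010001→1 (0)
 89  101010100011000110100010→1 (1)
 90  010101000110001101000101→0 (0)
 91  101010001100011010001010→1 (0)
 92  010100011000110100010100→0 (1)
 93  101000110001101000101001→1 (1)
 94  010001100011010001010011→0 (1)
 95  100011000110100010100111→1 (1)
 96  000110001101000101001111→0 (1)
 97  001100011010001010011111→0 (1)
 98  011000110100010100111111→0 (1)
 99  110001101000101001111111→1 (0)
100  100011010001010011111110→1 (1)
101  000110100010100111111101→0 (1)
102  001101000101001111111011→0 (0)
103  011010001010011111110110→0 (1)
104  110100010100111111101101→1 (0)
105  101000101001111111011010→1 (0)
106  010001010011111110110100→0 (1)
107  100010100111111101101001→1 (1)
108  000101001111111011010011→0 (1)
109  001010011111110110100111→0 (0)
110  010100111111101101001110→0 (0)
111  101001111111011010011100→1 (1)
112  010011111110110100111001→0 (0)
113  100111111101101001110010→1 (1)
114  001111111011010011100101→0 (0)
115  011111110110100111001010→0 (1)
116  111111101101001110010101→1 (1)
117  111111011010011100101011→1 (1)
118  111110110100111001010111→1 (1)
119  111101101001110010101111→1 (0)
120  111011010011100101011110→1 (1)
121  110110100111001010111101→1 (0)
122  101101001110010101111010→1 (0)
123  011010011100101011110100→0 (1)
124  110100111001010111101001→1 (1)
125  101001110010101111010011→1 (0)

100010101101100011001110110101100101101111110101110111111001111010001000011001100010111011010101000110001101000101001111111011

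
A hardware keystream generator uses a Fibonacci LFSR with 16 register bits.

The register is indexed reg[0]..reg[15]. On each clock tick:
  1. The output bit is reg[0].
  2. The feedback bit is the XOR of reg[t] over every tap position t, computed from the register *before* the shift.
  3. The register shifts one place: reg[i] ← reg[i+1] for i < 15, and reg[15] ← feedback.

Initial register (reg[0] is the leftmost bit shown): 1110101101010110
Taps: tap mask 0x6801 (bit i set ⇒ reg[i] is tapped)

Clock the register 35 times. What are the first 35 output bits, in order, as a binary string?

tick  register→output (feedback)
  0  1110101101010110→1 (0)
  1  1101011010101100→1 (0)
  2  1010110101011000→1 (0)
  3  0101101010110000→0 (1)
  4  1011010101100001→1 (1)
  5  0110101011000011→0 (1)
  6  1101010110000111→1 (1)
  7  1010101100001111→1 (1)
  8  0101011000011111→0 (1)
  9  1010110000111111→1 (0)
 10  0101100001111110→0 (1)
 11  1011000011111101→1 (1)
 12  0110000111111011→0 (0)
 13  1100001111110110→1 (0)
 14  1000011111101100→1 (0)
 15  0000111111011000→0 (1)
 16  0001111110110001→0 (1)
 17  0011111101100011→0 (1)
 18  0111111011000111→0 (0)
 19  1111110110001110→1 (1)
 20  1111101100011101→1 (1)
 21  1111011000111011→1 (1)
 22  1110110001110111→1 (0)
 23  1101100011101110→1 (1)
 24  1011000111011101→1 (1)
 25  0110001110111011→0 (0)
 26  1100011101110110→1 (0)
 27  1000111011101100→1 (0)
 28  0001110111011000→0 (1)
 29  0011101110110001→0 (1)
 30  0111011101100011→0 (1)
 31  1110111011000111→1 (1)
 32  1101110110001111→1 (1)
 33  1011101100011111→1 (0)
 34  0111011000111110→0 (1)

11101011010101100001111110110001110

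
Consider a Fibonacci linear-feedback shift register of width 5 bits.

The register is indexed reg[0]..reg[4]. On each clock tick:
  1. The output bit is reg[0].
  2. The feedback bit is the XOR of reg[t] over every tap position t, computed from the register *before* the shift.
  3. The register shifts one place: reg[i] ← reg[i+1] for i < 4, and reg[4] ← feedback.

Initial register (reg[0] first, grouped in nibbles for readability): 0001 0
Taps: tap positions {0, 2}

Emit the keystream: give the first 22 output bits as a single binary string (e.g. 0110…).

0001001011001111100011

k : reg_k → out_k, fb_k
0: 00010 → 0, fb=0
1: 00100 → 0, fb=1
2: 01001 → 0, fb=0
3: 10010 → 1, fb=1
4: 00101 → 0, fb=1
5: 01011 → 0, fb=0
6: 10110 → 1, fb=0
7: 01100 → 0, fb=1
8: 11001 → 1, fb=1
9: 10011 → 1, fb=1
10: 00111 → 0, fb=1
11: 01111 → 0, fb=1
12: 11111 → 1, fb=0
13: 11110 → 1, fb=0
14: 11100 → 1, fb=0
15: 11000 → 1, fb=1
16: 10001 → 1, fb=1
17: 00011 → 0, fb=0
18: 00110 → 0, fb=1
19: 01101 → 0, fb=1
20: 11011 → 1, fb=1
21: 10111 → 1, fb=0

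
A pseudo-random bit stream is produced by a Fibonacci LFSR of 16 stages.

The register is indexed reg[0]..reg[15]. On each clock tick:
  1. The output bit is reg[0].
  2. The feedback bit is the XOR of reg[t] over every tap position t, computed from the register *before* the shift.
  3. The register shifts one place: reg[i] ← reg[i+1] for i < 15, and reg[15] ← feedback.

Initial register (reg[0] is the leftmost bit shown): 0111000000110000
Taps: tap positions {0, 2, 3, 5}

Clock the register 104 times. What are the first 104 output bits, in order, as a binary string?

tick  register→output (feedback)
  0  0111000000110000→0 (0)
  1  1110000001100000→1 (0)
  2  1100000011000000→1 (1)
  3  1000000110000001→1 (1)
  4  0000001100000011→0 (0)
  5  0000011000000110→0 (1)
  6  0000110000001101→0 (1)
  7  0001100000011011→0 (1)
  8  0011000000110111→0 (0)
  9  0110000001101110→0 (1)
 10  1100000011011101→1 (1)
 11  1000000110111011→1 (1)
 12  0000001101110111→0 (0)
 13  0000011011101110→0 (1)
 14  0000110111011101→0 (1)
 15  0001101110111011→0 (1)
 16  0011011101110111→0 (1)
 17  0110111011101111→0 (0)
 18  1101110111011110→1 (1)
 19  1011101110111101→1 (1)
 20  0111011101111011→0 (1)
 21  1110111011110111→1 (1)
 22  1101110111101111→1 (1)
 23  1011101111011111→1 (1)
 24  0111011110111111→0 (1)
 25  1110111101111111→1 (1)
 26  1101111011111111→1 (1)
 27  1011110111111111→1 (0)
 28  0111101111111110→0 (0)
 29  1111011111111100→1 (0)
 30  1110111111111000→1 (1)
 31  1101111111110001→1 (1)
 32  1011111111100011→1 (0)
 33  0111111111000110→0 (1)
 34  1111111110001101→1 (0)
 35  1111111100011010→1 (0)
 36  1111111000110100→1 (0)
 37  1111110001101000→1 (0)
 38  1111100011010000→1 (1)
 39  1111000110100001→1 (1)
 40  1110001101000011→1 (0)
 41  1100011010000110→1 (0)
 42  1000110100001100→1 (0)
 43  0001101000011000→0 (1)
 44  0011010000110001→0 (1)
 45  0110100001100011→0 (1)
 46  1101000011000111→1 (0)
 47  1010000110001110→1 (0)
 48  0100001100011100→0 (0)
 49  1000011000111000→1 (0)
 50  0000110001110000→0 (1)
 51  0001100011100001→0 (1)
 52  0011000111000011→0 (0)
 53  0110001110000110→0 (1)
 54  1100011100001101→1 (0)
 55  1000111000011010→1 (0)
 56  0001110000110100→0 (0)
 57  0011100001101000→0 (0)
 58  0111000011010000→0 (0)
 59  1110000110100000→1 (0)
 60  1100001101000000→1 (1)
 61  1000011010000001→1 (0)
 62  0000110100000010→0 (1)
 63  0001101000000101→0 (1)
 64  0011010000001011→0 (1)
 65  0110100000010111→0 (1)
 66  1101000000101111→1 (0)
 67  1010000001011110→1 (0)
 68  0100000010111100→0 (0)
 69  1000000101111000→1 (1)
 70  0000001011110001→0 (0)
 71  0000010111100010→0 (1)
 72  0000101111000101→0 (0)
 73  0001011110001010→0 (0)
 74  0010111100010100→0 (0)
 75  0101111000101000→0 (0)
 76  1011110001010000→1 (0)
 77  0111100010100000→0 (0)
 78  1111000101000000→1 (1)
 79  1110001010000001→1 (0)
 80  1100010100000010→1 (0)
 81  1000101000000100→1 (1)
 82  0001010000001001→0 (0)
 83  0010100000010010→0 (1)
 84  0101000000100101→0 (1)
 85  1010000001001011→1 (0)
 86  0100000010010110→0 (0)
 87  1000000100101100→1 (1)
 88  0000001001011001→0 (0)
 89  0000010010110010→0 (1)
 90  0000100101100101→0 (0)
 91  0001001011001010→0 (1)
 92  0010010110010101→0 (0)
 93  0100101100101010→0 (0)
 94  1001011001010100→1 (1)
 95  0010110010101001→0 (0)
 96  0101100101010010→0 (1)
 97  1011001010100101→1 (1)
 98  0110010101001011→0 (0)
 99  1100101010010110→1 (1)
100  1001010100101101→1 (1)
101  0010101001011011→0 (1)
102  0101010010110111→0 (0)
103  1010100101101110→1 (0)

01110000001100000011011101110111101111111110001101000011000111000011010000001011110001010000001001011001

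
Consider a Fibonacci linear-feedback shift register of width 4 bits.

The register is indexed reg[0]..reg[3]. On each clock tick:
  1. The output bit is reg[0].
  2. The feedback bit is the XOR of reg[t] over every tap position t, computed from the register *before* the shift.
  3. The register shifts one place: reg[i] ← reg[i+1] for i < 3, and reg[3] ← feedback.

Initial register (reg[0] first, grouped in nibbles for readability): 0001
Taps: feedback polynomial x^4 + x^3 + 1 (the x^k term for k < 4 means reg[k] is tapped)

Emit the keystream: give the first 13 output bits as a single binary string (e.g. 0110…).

step | reg (before) | out | fb
   0 | 0001 | 0 | 1
   1 | 0011 | 0 | 1
   2 | 0111 | 0 | 1
   3 | 1111 | 1 | 0
   4 | 1110 | 1 | 1
   5 | 1101 | 1 | 0
   6 | 1010 | 1 | 1
   7 | 0101 | 0 | 1
   8 | 1011 | 1 | 0
   9 | 0110 | 0 | 0
  10 | 1100 | 1 | 1
  11 | 1001 | 1 | 0
  12 | 0010 | 0 | 0

0001111010110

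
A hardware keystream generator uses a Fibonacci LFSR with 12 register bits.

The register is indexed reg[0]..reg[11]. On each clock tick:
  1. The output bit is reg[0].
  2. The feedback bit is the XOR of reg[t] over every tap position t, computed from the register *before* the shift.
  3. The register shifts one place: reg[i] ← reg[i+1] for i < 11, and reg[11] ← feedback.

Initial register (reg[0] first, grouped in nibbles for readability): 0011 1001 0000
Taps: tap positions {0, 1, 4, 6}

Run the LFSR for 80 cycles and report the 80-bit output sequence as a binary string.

00111001000010011001111001001101010101010111111101111010100010000101000010011101

k : reg_k → out_k, fb_k
0: 001110010000 → 0, fb=1
1: 011100100001 → 0, fb=0
2: 111001000010 → 1, fb=0
3: 110010000100 → 1, fb=1
4: 100100001001 → 1, fb=1
5: 001000010011 → 0, fb=0
6: 010000100110 → 0, fb=0
7: 100001001100 → 1, fb=1
8: 000010011001 → 0, fb=1
9: 000100110011 → 0, fb=1
10: 001001100111 → 0, fb=1
11: 010011001111 → 0, fb=0
12: 100110011110 → 1, fb=0
13: 001100111100 → 0, fb=1
14: 011001111001 → 0, fb=0
15: 110011110010 → 1, fb=0
16: 100111100100 → 1, fb=1
17: 001111001001 → 0, fb=1
18: 011110010011 → 0, fb=0
19: 111100100110 → 1, fb=1
20: 111001001101 → 1, fb=0
21: 110010011010 → 1, fb=1
22: 100100110101 → 1, fb=0
23: 001001101010 → 0, fb=1
24: 010011010101 → 0, fb=0
25: 100110101010 → 1, fb=1
26: 001101010101 → 0, fb=0
27: 011010101010 → 0, fb=1
28: 110101010101 → 1, fb=0
29: 101010101010 → 1, fb=1
30: 010101010101 → 0, fb=1
31: 101010101011 → 1, fb=1
32: 010101010111 → 0, fb=1
33: 101010101111 → 1, fb=1
34: 010101011111 → 0, fb=1
35: 101010111111 → 1, fb=1
36: 010101111111 → 0, fb=0
37: 101011111110 → 1, fb=1
38: 010111111101 → 0, fb=1
39: 101111111011 → 1, fb=1
40: 011111110111 → 0, fb=1
41: 111111101111 → 1, fb=0
42: 111111011110 → 1, fb=1
43: 111110111101 → 1, fb=0
44: 111101111010 → 1, fb=1
45: 111011110101 → 1, fb=0
46: 110111101010 → 1, fb=0
47: 101111010100 → 1, fb=0
48: 011110101000 → 0, fb=1
49: 111101010001 → 1, fb=0
50: 111010100010 → 1, fb=0
51: 110101000100 → 1, fb=0
52: 101010001000 → 1, fb=0
53: 010100010000 → 0, fb=1
54: 101000100001 → 1, fb=0
55: 010001000010 → 0, fb=1
56: 100010000101 → 1, fb=0
57: 000100001010 → 0, fb=0
58: 001000010100 → 0, fb=0
59: 010000101000 → 0, fb=0
60: 100001010000 → 1, fb=1
61: 000010100001 → 0, fb=0
62: 000101000010 → 0, fb=0
63: 001010000100 → 0, fb=1
64: 010100001001 → 0, fb=1
65: 101000010011 → 1, fb=1
66: 010000100111 → 0, fb=0
67: 100001001110 → 1, fb=1
68: 000010011101 → 0, fb=1
69: 000100111011 → 0, fb=1
70: 001001110111 → 0, fb=1
71: 010011101111 → 0, fb=1
72: 100111011111 → 1, fb=0
73: 001110111110 → 0, fb=0
74: 011101111100 → 0, fb=0
75: 111011111000 → 1, fb=0
76: 110111110000 → 1, fb=0
77: 101111100000 → 1, fb=1
78: 011111000001 → 0, fb=0
79: 111110000010 → 1, fb=1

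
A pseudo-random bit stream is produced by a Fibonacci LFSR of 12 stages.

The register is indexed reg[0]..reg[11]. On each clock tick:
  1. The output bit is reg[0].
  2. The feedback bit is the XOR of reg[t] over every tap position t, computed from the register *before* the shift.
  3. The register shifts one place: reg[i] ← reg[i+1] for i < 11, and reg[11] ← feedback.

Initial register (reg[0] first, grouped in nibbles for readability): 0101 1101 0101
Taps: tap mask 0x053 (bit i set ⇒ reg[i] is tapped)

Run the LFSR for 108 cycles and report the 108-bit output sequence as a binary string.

k : reg_k → out_k, fb_k
0: 010111010101 → 0, fb=0
1: 101110101010 → 1, fb=1
2: 011101010101 → 0, fb=1
3: 111010101011 → 1, fb=0
4: 110101010110 → 1, fb=0
5: 101010101100 → 1, fb=1
6: 010101011001 → 0, fb=1
7: 101010110011 → 1, fb=1
8: 010101100111 → 0, fb=0
9: 101011001110 → 1, fb=0
10: 010110011100 → 0, fb=0
11: 101100111000 → 1, fb=0
12: 011001110000 → 0, fb=0
13: 110011100000 → 1, fb=0
14: 100111000000 → 1, fb=0
15: 001110000000 → 0, fb=1
16: 011100000001 → 0, fb=1
17: 111000000011 → 1, fb=0
18: 110000000110 → 1, fb=0
19: 100000001100 → 1, fb=1
20: 000000011001 → 0, fb=0
21: 000000110010 → 0, fb=1
22: 000001100101 → 0, fb=1
23: 000011001011 → 0, fb=1
24: 000110010111 → 0, fb=1
25: 001100101111 → 0, fb=1
26: 011001011111 → 0, fb=1
27: 110010111111 → 1, fb=0
28: 100101111110 → 1, fb=0
29: 001011111100 → 0, fb=0
30: 010111111000 → 0, fb=1
31: 101111110001 → 1, fb=1
32: 011111100011 → 0, fb=1
33: 111111000111 → 1, fb=1
34: 111110001111 → 1, fb=1
35: 111100011111 → 1, fb=0
36: 111000111110 → 1, fb=1
37: 110001111101 → 1, fb=1
38: 100011111011 → 1, fb=1
39: 000111110111 → 0, fb=0
40: 001111101110 → 0, fb=0
41: 011111011100 → 0, fb=0
42: 111110111000 → 1, fb=0
43: 111101110000 → 1, fb=1
44: 111011100001 → 1, fb=0
45: 110111000010 → 1, fb=1
46: 101110000101 → 1, fb=0
47: 011100001010 → 0, fb=1
48: 111000010101 → 1, fb=0
49: 110000101010 → 1, fb=1
50: 100001010101 → 1, fb=1
51: 000010101011 → 0, fb=0
52: 000101010110 → 0, fb=0
53: 001010101100 → 0, fb=0
54: 010101011000 → 0, fb=1
55: 101010110001 → 1, fb=1
56: 010101100011 → 0, fb=0
57: 101011000110 → 1, fb=0
58: 010110001100 → 0, fb=0
59: 101100011000 → 1, fb=1
60: 011000110001 → 0, fb=0
61: 110001100010 → 1, fb=1
62: 100011000101 → 1, fb=0
63: 000110001010 → 0, fb=1
64: 001100010101 → 0, fb=0
65: 011000101010 → 0, fb=0
66: 110001010100 → 1, fb=0
67: 100010101000 → 1, fb=1
68: 000101010001 → 0, fb=0
69: 001010100010 → 0, fb=0
70: 010101000100 → 0, fb=1
71: 101010001001 → 1, fb=0
72: 010100010010 → 0, fb=1
73: 101000100101 → 1, fb=0
74: 010001001010 → 0, fb=1
75: 100010010101 → 1, fb=0
76: 000100101010 → 0, fb=1
77: 001001010101 → 0, fb=0
78: 010010101010 → 0, fb=1
79: 100101010101 → 1, fb=1
80: 001010101011 → 0, fb=0
81: 010101010110 → 0, fb=1
82: 101010101101 → 1, fb=1
83: 010101011011 → 0, fb=1
84: 101010110111 → 1, fb=1
85: 010101101111 → 0, fb=0
86: 101011011110 → 1, fb=0
87: 010110111100 → 0, fb=1
88: 101101111001 → 1, fb=0
89: 011011110010 → 0, fb=1
90: 110111100101 → 1, fb=0
91: 101111001010 → 1, fb=0
92: 011110010100 → 0, fb=0
93: 111100101000 → 1, fb=1
94: 111001010001 → 1, fb=0
95: 110010100010 → 1, fb=0
96: 100101000100 → 1, fb=1
97: 001010001001 → 0, fb=1
98: 010100010011 → 0, fb=1
99: 101000100111 → 1, fb=0
100: 010001001110 → 0, fb=1
101: 100010011101 → 1, fb=0
102: 000100111010 → 0, fb=1
103: 001001110101 → 0, fb=1
104: 010011101011 → 0, fb=1
105: 100111010111 → 1, fb=0
106: 001110101110 → 0, fb=0
107: 011101011100 → 0, fb=1

010111010101011001110000000110010111111000111110111000010101011000110001010100010010101010110111100101000100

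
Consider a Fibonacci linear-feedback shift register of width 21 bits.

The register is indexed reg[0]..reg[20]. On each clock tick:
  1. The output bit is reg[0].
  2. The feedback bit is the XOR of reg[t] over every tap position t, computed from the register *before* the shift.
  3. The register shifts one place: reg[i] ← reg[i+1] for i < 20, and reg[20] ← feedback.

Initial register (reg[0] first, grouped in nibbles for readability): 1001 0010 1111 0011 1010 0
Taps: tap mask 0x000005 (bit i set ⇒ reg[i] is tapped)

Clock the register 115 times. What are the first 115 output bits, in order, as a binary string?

tick  register→output (feedback)
  0  100100101111001110100→1 (1)
  1  001001011110011101001→0 (1)
  2  010010111100111010011→0 (0)
  3  100101111001110100110→1 (1)
  4  001011110011101001101→0 (1)
  5  010111100111010011011→0 (0)
  6  101111001110100110110→1 (0)
  7  011110011101001101100→0 (1)
  8  111100111010011011001→1 (0)
  9  111001110100110110010→1 (0)
 10  110011101001101100100→1 (1)
 11  100111010011011001001→1 (1)
 12  001110100110110010011→0 (1)
 13  011101001101100100111→0 (1)
 14  111010011011001001111→1 (0)
 15  110100110110010011110→1 (1)
 16  101001101100100111101→1 (0)
 17  010011011001001111010→0 (0)
 18  100110110010011110100→1 (1)
 19  001101100100111101001→0 (1)
 20  011011001001111010011→0 (1)
 21  110110010011110100111→1 (1)
 22  101100100111101001111→1 (0)
 23  011001001111010011110→0 (1)
 24  110010011110100111101→1 (1)
 25  100100111101001111011→1 (1)
 26  001001111010011110111→0 (1)
 27  010011110100111101111→0 (0)
 28  100111101001111011110→1 (1)
 29  001111010011110111101→0 (1)
 30  011110100111101111011→0 (1)
 31  111101001111011110111→1 (0)
 32  111010011110111101110→1 (0)
 33  110100111101111011100→1 (1)
 34  101001111011110111001→1 (0)
 35  010011110111101110010→0 (0)
 36  100111101111011100100→1 (1)
 37  001111011110111001001→0 (1)
 38  011110111101110010011→0 (1)
 39  111101111011100100111→1 (0)
 40  111011110111001001110→1 (0)
 41  110111101110010011100→1 (1)
 42  101111011100100111001→1 (0)
 43  011110111001001110010→0 (1)
 44  111101110010011100101→1 (0)
 45  111011100100111001010→1 (0)
 46  110111001001110010100→1 (1)
 47  101110010011100101001→1 (0)
 48  011100100111001010010→0 (1)
 49  111001001110010100101→1 (0)
 50  110010011100101001010→1 (1)
 51  100100111001010010101→1 (1)
 52  001001110010100101011→0 (1)
 53  010011100101001010111→0 (0)
 54  100111001010010101110→1 (1)
 55  001110010100101011101→0 (1)
 56  011100101001010111011→0 (1)
 57  111001010010101110111→1 (0)
 58  110010100101011101110→1 (1)
 59  100101001010111011101→1 (1)
 60  001010010101110111011→0 (1)
 61  010100101011101110111→0 (0)
 62  101001010111011101110→1 (0)
 63  010010101110111011100→0 (0)
 64  100101011101110111000→1 (1)
 65  001010111011101110001→0 (1)
 66  010101110111011100011→0 (0)
 67  101011101110111000110→1 (0)
 68  010111011101110001100→0 (0)
 69  101110111011100011000→1 (0)
 70  011101110111000110000→0 (1)
 71  111011101110001100001→1 (0)
 72  110111011100011000010→1 (1)
 73  101110111000110000101→1 (0)
 74  011101110001100001010→0 (1)
 75  111011100011000010101→1 (0)
 76  110111000110000101010→1 (1)
 77  101110001100001010101→1 (0)
 78  011100011000010101010→0 (1)
 79  111000110000101010101→1 (0)
 80  110001100001010101010→1 (1)
 81  100011000010101010101→1 (1)
 82  000110000101010101011→0 (0)
 83  001100001010101010110→0 (1)
 84  011000010101010101101→0 (1)
 85  110000101010101011011→1 (1)
 86  100001010101010110111→1 (1)
 87  000010101010101101111→0 (0)
 88  000101010101011011110→0 (0)
 89  001010101010110111100→0 (1)
 90  010101010101101111001→0 (0)
 91  101010101011011110010→1 (0)
 92  010101010110111100100→0 (0)
 93  101010101101111001000→1 (0)
 94  010101011011110010000→0 (0)
 95  101010110111100100000→1 (0)
 96  010101101111001000000→0 (0)
 97  101011011110010000000→1 (0)
 98  010110111100100000000→0 (0)
 99  101101111001000000000→1 (0)
100  011011110010000000000→0 (1)
101  110111100100000000001→1 (1)
102  101111001000000000011→1 (0)
103  011110010000000000110→0 (1)
104  111100100000000001101→1 (0)
105  111001000000000011010→1 (0)
106  110010000000000110100→1 (1)
107  100100000000001101001→1 (1)
108  001000000000011010011→0 (1)
109  010000000000110100111→0 (0)
110  100000000001101001110→1 (1)
111  000000000011010011101→0 (0)
112  000000000110100111010→0 (0)
113  000000001101001110100→0 (0)
114  000000011010011101000→0 (0)

1001001011110011101001101100100111101001111011110111001001110010100101011101110111000110000101010101011011110010000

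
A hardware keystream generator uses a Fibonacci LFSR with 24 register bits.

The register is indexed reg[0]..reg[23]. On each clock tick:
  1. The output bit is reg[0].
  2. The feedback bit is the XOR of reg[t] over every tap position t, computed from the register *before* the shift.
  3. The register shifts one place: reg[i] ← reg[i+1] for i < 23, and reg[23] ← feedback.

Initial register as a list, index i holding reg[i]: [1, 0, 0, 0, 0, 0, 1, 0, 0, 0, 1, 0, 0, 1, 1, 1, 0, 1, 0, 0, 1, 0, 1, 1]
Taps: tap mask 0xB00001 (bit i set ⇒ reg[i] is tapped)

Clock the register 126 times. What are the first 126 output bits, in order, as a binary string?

k : reg_k → out_k, fb_k
0: 100000100010011101001011 → 1, fb=1
1: 000001000100111010010111 → 0, fb=0
2: 000010001001110100101110 → 0, fb=0
3: 000100010011101001011100 → 0, fb=0
4: 001000100111010010111000 → 0, fb=1
5: 010001001110100101110001 → 0, fb=1
6: 100010011101001011100011 → 1, fb=0
7: 000100111010010111000110 → 0, fb=1
8: 001001110100101110001101 → 0, fb=1
9: 010011101001011100011011 → 0, fb=0
10: 100111010010111000110110 → 1, fb=0
11: 001110100101110001101100 → 0, fb=0
12: 011101001011100011011000 → 0, fb=1
13: 111010010111000110110001 → 1, fb=0
14: 110100101110001101100010 → 1, fb=1
15: 101001011100011011000101 → 1, fb=1
16: 010010111000110110001011 → 0, fb=0
17: 100101110001101100010110 → 1, fb=0
18: 001011100011011000101100 → 0, fb=0
19: 010111000110110001011000 → 0, fb=1
20: 101110001101100010110001 → 1, fb=0
21: 011100011011000101100010 → 0, fb=0
22: 111000110110001011000100 → 1, fb=0
23: 110001101100010110001000 → 1, fb=0
24: 100011011000101100010000 → 1, fb=1
25: 000110110001011000100001 → 0, fb=1
26: 001101100010110001000011 → 0, fb=1
27: 011011000101100010000111 → 0, fb=0
28: 110110001011000100001110 → 1, fb=1
29: 101100010110001000011101 → 1, fb=0
30: 011000101100010000111010 → 0, fb=1
31: 110001011000100001110101 → 1, fb=1
32: 100010110001000011101011 → 1, fb=1
33: 000101100010000111010111 → 0, fb=0
34: 001011000100001110101110 → 0, fb=0
35: 010110001000011101011100 → 0, fb=0
36: 101100010000111010111000 → 1, fb=0
37: 011000100001110101110000 → 0, fb=0
38: 110001000011101011100000 → 1, fb=1
39: 100010000111010111000001 → 1, fb=0
40: 000100001110101110000010 → 0, fb=0
41: 001000011101011100000100 → 0, fb=1
42: 010000111010111000001001 → 0, fb=0
43: 100001110101110000010010 → 1, fb=1
44: 000011101011100000100101 → 0, fb=0
45: 000111010111000001001010 → 0, fb=1
46: 001110101110000010010101 → 0, fb=0
47: 011101011100000100101010 → 0, fb=1
48: 111010111000001001010101 → 1, fb=1
49: 110101110000010010101011 → 1, fb=1
50: 101011100000100101010111 → 1, fb=1
51: 010111000001001010101111 → 0, fb=1
52: 101110000010010101011111 → 1, fb=0
53: 011100000100101010111110 → 0, fb=0
54: 111000001001010101111100 → 1, fb=1
55: 110000010010101011111001 → 1, fb=1
56: 100000100101010111110011 → 1, fb=0
57: 000001001010101111100110 → 0, fb=1
58: 000010010101011111001101 → 0, fb=1
59: 000100101010111110011011 → 0, fb=0
60: 001001010101111100110110 → 0, fb=1
61: 010010101011111001101101 → 0, fb=1
62: 100101010111110011011011 → 1, fb=1
63: 001010101111100110110111 → 0, fb=0
64: 010101011111001101101110 → 0, fb=0
65: 101010111110011011011100 → 1, fb=1
66: 010101111100110110111001 → 0, fb=0
67: 101011111001101101110010 → 1, fb=1
68: 010111110011011011100101 → 0, fb=0
69: 101111100110110111001010 → 1, fb=0
70: 011111001101101110010100 → 0, fb=1
71: 111110011011011100101001 → 1, fb=1
72: 111100110110111001010011 → 1, fb=0
73: 111001101101110010100110 → 1, fb=0
74: 110011011011100101001100 → 1, fb=1
75: 100110110111001010011001 → 1, fb=1
76: 001101101110010100110011 → 0, fb=1
77: 011011011100101001100111 → 0, fb=0
78: 110110111001010011001110 → 1, fb=1
79: 101101110010100110011101 → 1, fb=0
80: 011011100101001100111010 → 0, fb=1
81: 110111001010011001110101 → 1, fb=1
82: 101110010100110011101011 → 1, fb=1
83: 011100101001100111010111 → 0, fb=0
84: 111001010011001110101110 → 1, fb=1
85: 110010100110011101011101 → 1, fb=0
86: 100101001100111010111010 → 1, fb=0
87: 001010011001110101110100 → 0, fb=1
88: 010100110011101011101001 → 0, fb=0
89: 101001100111010111010010 → 1, fb=1
90: 010011001110101110100101 → 0, fb=0
91: 100110011101011101001010 → 1, fb=0
92: 001100111010111010010100 → 0, fb=1
93: 011001110101110100101001 → 0, fb=0
94: 110011101011101001010010 → 1, fb=1
95: 100111010111010010100101 → 1, fb=1
96: 001110101110100101001011 → 0, fb=0
97: 011101011101001010010110 → 0, fb=1
98: 111010111010010100101101 → 1, fb=0
99: 110101110100101001011010 → 1, fb=0
100: 101011101001010010110100 → 1, fb=0
101: 010111010010100101101000 → 0, fb=1
102: 101110100101001011010001 → 1, fb=0
103: 011101001010010110100010 → 0, fb=0
104: 111010010100101101000100 → 1, fb=0
105: 110100101001011010001000 → 1, fb=0
106: 101001010010110100010000 → 1, fb=1
107: 010010100101101000100001 → 0, fb=1
108: 100101001011010001000011 → 1, fb=0
109: 001010010110100010000110 → 0, fb=1
110: 010100101101000100001101 → 0, fb=1
111: 101001011010001000011011 → 1, fb=1
112: 010010110100010000110111 → 0, fb=0
113: 100101101000100001101110 → 1, fb=1
114: 001011010001000011011101 → 0, fb=1
115: 010110100010000110111011 → 0, fb=0
116: 101101000100001101110110 → 1, fb=0
117: 011010001000011011101100 → 0, fb=0
118: 110100010000110111011000 → 1, fb=0
119: 101000100001101110110000 → 1, fb=1
120: 010001000011011101100001 → 0, fb=1
121: 100010000110111011000011 → 1, fb=0
122: 000100001101110110000110 → 0, fb=1
123: 001000011011101100001101 → 0, fb=1
124: 010000110111011000011011 → 0, fb=0
125: 100001101110110000110110 → 1, fb=0

100000100010011101001011100011011000101100010000111010111000001001010101111100110110111001010011001110101110100101001011010001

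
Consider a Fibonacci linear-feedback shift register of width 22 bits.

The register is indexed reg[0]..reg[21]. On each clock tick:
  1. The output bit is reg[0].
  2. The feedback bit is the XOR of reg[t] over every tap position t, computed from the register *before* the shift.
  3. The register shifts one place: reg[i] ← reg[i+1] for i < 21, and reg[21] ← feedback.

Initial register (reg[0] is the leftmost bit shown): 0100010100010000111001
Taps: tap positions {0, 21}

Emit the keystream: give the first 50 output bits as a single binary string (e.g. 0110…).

01000101000100001110011000011000011111010001000001

step | reg (before) | out | fb
   0 | 0100010100010000111001 | 0 | 1
   1 | 1000101000100001110011 | 1 | 0
   2 | 0001010001000011100110 | 0 | 0
   3 | 0010100010000111001100 | 0 | 0
   4 | 0101000100001110011000 | 0 | 0
   5 | 1010001000011100110000 | 1 | 1
   6 | 0100010000111001100001 | 0 | 1
   7 | 1000100001110011000011 | 1 | 0
   8 | 0001000011100110000110 | 0 | 0
   9 | 0010000111001100001100 | 0 | 0
  10 | 0100001110011000011000 | 0 | 0
  11 | 1000011100110000110000 | 1 | 1
  12 | 0000111001100001100001 | 0 | 1
  13 | 0001110011000011000011 | 0 | 1
  14 | 0011100110000110000111 | 0 | 1
  15 | 0111001100001100001111 | 0 | 1
  16 | 1110011000011000011111 | 1 | 0
  17 | 1100110000110000111110 | 1 | 1
  18 | 1001100001100001111101 | 1 | 0
  19 | 0011000011000011111010 | 0 | 0
  20 | 0110000110000111110100 | 0 | 0
  21 | 1100001100001111101000 | 1 | 1
  22 | 1000011000011111010001 | 1 | 0
  23 | 0000110000111110100010 | 0 | 0
  24 | 0001100001111101000100 | 0 | 0
  25 | 0011000011111010001000 | 0 | 0
  26 | 0110000111110100010000 | 0 | 0
  27 | 1100001111101000100000 | 1 | 1
  28 | 1000011111010001000001 | 1 | 0
  29 | 0000111110100010000010 | 0 | 0
  30 | 0001111101000100000100 | 0 | 0
  31 | 0011111010001000001000 | 0 | 0
  32 | 0111110100010000010000 | 0 | 0
  33 | 1111101000100000100000 | 1 | 1
  34 | 1111010001000001000001 | 1 | 0
  35 | 1110100010000010000010 | 1 | 1
  36 | 1101000100000100000101 | 1 | 0
  37 | 1010001000001000001010 | 1 | 1
  38 | 0100010000010000010101 | 0 | 1
  39 | 1000100000100000101011 | 1 | 0
  40 | 0001000001000001010110 | 0 | 0
  41 | 0010000010000010101100 | 0 | 0
  42 | 0100000100000101011000 | 0 | 0
  43 | 1000001000001010110000 | 1 | 1
  44 | 0000010000010101100001 | 0 | 1
  45 | 0000100000101011000011 | 0 | 1
  46 | 0001000001010110000111 | 0 | 1
  47 | 0010000010101100001111 | 0 | 1
  48 | 0100000101011000011111 | 0 | 1
  49 | 1000001010110000111111 | 1 | 0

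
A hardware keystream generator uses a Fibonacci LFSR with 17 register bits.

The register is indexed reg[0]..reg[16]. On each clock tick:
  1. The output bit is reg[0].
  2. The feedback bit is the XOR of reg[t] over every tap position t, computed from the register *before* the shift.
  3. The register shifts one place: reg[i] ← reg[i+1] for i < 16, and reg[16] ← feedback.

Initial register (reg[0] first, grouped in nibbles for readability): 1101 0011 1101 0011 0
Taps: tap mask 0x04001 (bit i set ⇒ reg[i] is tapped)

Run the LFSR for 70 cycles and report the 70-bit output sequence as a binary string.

1101001111010011000010001111011101101001010100011000010000101101011011

step | reg (before) | out | fb
   0 | 11010011110100110 | 1 | 0
   1 | 10100111101001100 | 1 | 0
   2 | 01001111010011000 | 0 | 0
   3 | 10011110100110000 | 1 | 1
   4 | 00111101001100001 | 0 | 0
   5 | 01111010011000010 | 0 | 0
   6 | 11110100110000100 | 1 | 0
   7 | 11101001100001000 | 1 | 1
   8 | 11010011000010001 | 1 | 1
   9 | 10100110000100011 | 1 | 1
  10 | 01001100001000111 | 0 | 1
  11 | 10011000010001111 | 1 | 0
  12 | 00110000100011110 | 0 | 1
  13 | 01100001000111101 | 0 | 1
  14 | 11000010001111011 | 1 | 1
  15 | 10000100011110111 | 1 | 0
  16 | 00001000111101110 | 0 | 1
  17 | 00010001111011101 | 0 | 1
  18 | 00100011110111011 | 0 | 0
  19 | 01000111101110110 | 0 | 1
  20 | 10001111011101101 | 1 | 0
  21 | 00011110111011010 | 0 | 0
  22 | 00111101110110100 | 0 | 1
  23 | 01111011101101001 | 0 | 0
  24 | 11110111011010010 | 1 | 1
  25 | 11101110110100101 | 1 | 0
  26 | 11011101101001010 | 1 | 1
  27 | 10111011010010101 | 1 | 0
  28 | 01110110100101010 | 0 | 0
  29 | 11101101001010100 | 1 | 0
  30 | 11011010010101000 | 1 | 1
  31 | 10110100101010001 | 1 | 1
  32 | 01101001010100011 | 0 | 0
  33 | 11010010101000110 | 1 | 0
  34 | 10100101010001100 | 1 | 0
  35 | 01001010100011000 | 0 | 0
  36 | 10010101000110000 | 1 | 1
  37 | 00101010001100001 | 0 | 0
  38 | 01010100011000010 | 0 | 0
  39 | 10101000110000100 | 1 | 0
  40 | 01010001100001000 | 0 | 0
  41 | 10100011000010000 | 1 | 1
  42 | 01000110000100001 | 0 | 0
  43 | 10001100001000010 | 1 | 1
  44 | 00011000010000101 | 0 | 1
  45 | 00110000100001011 | 0 | 0
  46 | 01100001000010110 | 0 | 1
  47 | 11000010000101101 | 1 | 0
  48 | 10000100001011010 | 1 | 1
  49 | 00001000010110101 | 0 | 1
  50 | 00010000101101011 | 0 | 0
  51 | 00100001011010110 | 0 | 1
  52 | 01000010110101101 | 0 | 1
  53 | 10000101101011011 | 1 | 1
  54 | 00001011010110111 | 0 | 1
  55 | 00010110101101111 | 0 | 1
  56 | 00101101011011111 | 0 | 1
  57 | 01011010110111111 | 0 | 1
  58 | 10110101101111111 | 1 | 0
  59 | 01101011011111110 | 0 | 1
  60 | 11010110111111101 | 1 | 0
  61 | 10101101111111010 | 1 | 1
  62 | 01011011111110101 | 0 | 1
  63 | 10110111111101011 | 1 | 1
  64 | 01101111111010111 | 0 | 1
  65 | 11011111110101111 | 1 | 0
  66 | 10111111101011110 | 1 | 0
  67 | 01111111010111100 | 0 | 1
  68 | 11111110101111001 | 1 | 1
  69 | 11111101011110011 | 1 | 1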